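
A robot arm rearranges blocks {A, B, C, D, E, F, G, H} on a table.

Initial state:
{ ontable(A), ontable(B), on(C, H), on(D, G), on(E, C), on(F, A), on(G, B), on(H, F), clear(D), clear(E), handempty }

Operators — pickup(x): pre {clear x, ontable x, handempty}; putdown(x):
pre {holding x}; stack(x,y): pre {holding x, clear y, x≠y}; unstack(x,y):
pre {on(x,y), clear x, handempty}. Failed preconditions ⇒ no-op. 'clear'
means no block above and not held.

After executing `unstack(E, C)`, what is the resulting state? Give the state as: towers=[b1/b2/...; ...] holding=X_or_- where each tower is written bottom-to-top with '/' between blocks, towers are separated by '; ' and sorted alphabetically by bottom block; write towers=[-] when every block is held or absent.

towers=[A/F/H/C; B/G/D] holding=E

before: towers=[A/F/H/C/E; B/G/D] holding=-
pre[unstack(E, C)]: on(E,C) ok, clear(E) ok, handempty ok
all met → apply unstack(E, C)
after:  towers=[A/F/H/C; B/G/D] holding=E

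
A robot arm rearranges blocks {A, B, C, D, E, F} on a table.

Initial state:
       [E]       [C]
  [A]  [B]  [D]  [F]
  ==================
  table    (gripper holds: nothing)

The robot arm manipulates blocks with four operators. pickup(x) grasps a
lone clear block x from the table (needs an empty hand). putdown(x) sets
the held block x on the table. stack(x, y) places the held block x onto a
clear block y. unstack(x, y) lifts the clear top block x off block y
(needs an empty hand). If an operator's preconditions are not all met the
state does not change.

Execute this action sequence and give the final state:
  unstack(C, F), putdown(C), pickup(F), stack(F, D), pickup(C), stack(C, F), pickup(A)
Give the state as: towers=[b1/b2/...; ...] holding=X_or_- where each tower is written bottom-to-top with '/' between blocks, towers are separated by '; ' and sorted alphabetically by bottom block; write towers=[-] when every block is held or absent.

towers=[B/E; D/F/C] holding=A

step 1 (unstack(C, F)): towers=[A; B/E; D; F] holding=C
step 2 (putdown(C)): towers=[A; B/E; C; D; F] holding=-
step 3 (pickup(F)): towers=[A; B/E; C; D] holding=F
step 4 (stack(F, D)): towers=[A; B/E; C; D/F] holding=-
step 5 (pickup(C)): towers=[A; B/E; D/F] holding=C
step 6 (stack(C, F)): towers=[A; B/E; D/F/C] holding=-
step 7 (pickup(A)): towers=[B/E; D/F/C] holding=A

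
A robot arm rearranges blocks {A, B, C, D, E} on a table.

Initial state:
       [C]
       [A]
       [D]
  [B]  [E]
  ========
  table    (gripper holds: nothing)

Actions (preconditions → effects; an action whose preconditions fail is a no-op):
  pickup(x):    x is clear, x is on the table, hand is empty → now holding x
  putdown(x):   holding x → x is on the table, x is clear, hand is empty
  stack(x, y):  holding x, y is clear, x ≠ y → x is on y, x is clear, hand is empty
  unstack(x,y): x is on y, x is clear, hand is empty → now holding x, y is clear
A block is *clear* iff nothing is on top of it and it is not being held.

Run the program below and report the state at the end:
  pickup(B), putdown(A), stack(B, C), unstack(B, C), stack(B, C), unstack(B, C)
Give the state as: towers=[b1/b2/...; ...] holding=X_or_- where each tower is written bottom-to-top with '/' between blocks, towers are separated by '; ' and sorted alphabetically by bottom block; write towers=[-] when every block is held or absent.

towers=[E/D/A/C] holding=B

step 1 (pickup(B)): towers=[E/D/A/C] holding=B
step 2 (putdown(A)) [no-op]: towers=[E/D/A/C] holding=B
step 3 (stack(B, C)): towers=[E/D/A/C/B] holding=-
step 4 (unstack(B, C)): towers=[E/D/A/C] holding=B
step 5 (stack(B, C)): towers=[E/D/A/C/B] holding=-
step 6 (unstack(B, C)): towers=[E/D/A/C] holding=B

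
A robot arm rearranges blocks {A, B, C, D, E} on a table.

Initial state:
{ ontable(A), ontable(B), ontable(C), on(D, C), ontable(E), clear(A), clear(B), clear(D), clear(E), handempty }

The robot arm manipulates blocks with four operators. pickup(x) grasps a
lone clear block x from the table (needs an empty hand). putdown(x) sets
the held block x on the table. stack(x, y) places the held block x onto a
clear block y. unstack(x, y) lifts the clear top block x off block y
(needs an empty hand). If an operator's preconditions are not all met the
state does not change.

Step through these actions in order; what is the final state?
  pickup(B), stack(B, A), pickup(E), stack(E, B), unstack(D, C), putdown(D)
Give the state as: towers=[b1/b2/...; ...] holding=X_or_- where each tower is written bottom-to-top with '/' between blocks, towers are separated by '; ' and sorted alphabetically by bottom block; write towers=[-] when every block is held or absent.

step 1 (pickup(B)): towers=[A; C/D; E] holding=B
step 2 (stack(B, A)): towers=[A/B; C/D; E] holding=-
step 3 (pickup(E)): towers=[A/B; C/D] holding=E
step 4 (stack(E, B)): towers=[A/B/E; C/D] holding=-
step 5 (unstack(D, C)): towers=[A/B/E; C] holding=D
step 6 (putdown(D)): towers=[A/B/E; C; D] holding=-

towers=[A/B/E; C; D] holding=-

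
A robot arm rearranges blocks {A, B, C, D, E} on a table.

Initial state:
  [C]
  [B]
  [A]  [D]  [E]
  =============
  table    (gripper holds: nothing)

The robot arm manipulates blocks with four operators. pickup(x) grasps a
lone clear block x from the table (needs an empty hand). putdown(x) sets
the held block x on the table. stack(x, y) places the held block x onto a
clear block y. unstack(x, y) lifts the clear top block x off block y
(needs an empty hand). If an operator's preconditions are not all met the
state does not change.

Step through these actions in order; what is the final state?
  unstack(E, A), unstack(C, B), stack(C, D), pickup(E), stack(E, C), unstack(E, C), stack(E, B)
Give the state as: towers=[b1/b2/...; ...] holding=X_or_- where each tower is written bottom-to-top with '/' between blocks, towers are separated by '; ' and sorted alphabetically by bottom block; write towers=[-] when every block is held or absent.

step 1 (unstack(E, A)) [no-op]: towers=[A/B/C; D; E] holding=-
step 2 (unstack(C, B)): towers=[A/B; D; E] holding=C
step 3 (stack(C, D)): towers=[A/B; D/C; E] holding=-
step 4 (pickup(E)): towers=[A/B; D/C] holding=E
step 5 (stack(E, C)): towers=[A/B; D/C/E] holding=-
step 6 (unstack(E, C)): towers=[A/B; D/C] holding=E
step 7 (stack(E, B)): towers=[A/B/E; D/C] holding=-

towers=[A/B/E; D/C] holding=-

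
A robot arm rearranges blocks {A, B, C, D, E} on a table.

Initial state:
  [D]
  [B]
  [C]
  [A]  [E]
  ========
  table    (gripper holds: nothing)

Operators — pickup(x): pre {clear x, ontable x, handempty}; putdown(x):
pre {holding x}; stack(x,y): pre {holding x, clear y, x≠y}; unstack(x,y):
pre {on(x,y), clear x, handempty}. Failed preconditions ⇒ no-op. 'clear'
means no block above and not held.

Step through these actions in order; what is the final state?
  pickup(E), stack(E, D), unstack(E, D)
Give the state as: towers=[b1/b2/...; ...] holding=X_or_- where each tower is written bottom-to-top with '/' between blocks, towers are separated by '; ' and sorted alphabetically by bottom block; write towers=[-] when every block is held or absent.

towers=[A/C/B/D] holding=E

step 1 (pickup(E)): towers=[A/C/B/D] holding=E
step 2 (stack(E, D)): towers=[A/C/B/D/E] holding=-
step 3 (unstack(E, D)): towers=[A/C/B/D] holding=E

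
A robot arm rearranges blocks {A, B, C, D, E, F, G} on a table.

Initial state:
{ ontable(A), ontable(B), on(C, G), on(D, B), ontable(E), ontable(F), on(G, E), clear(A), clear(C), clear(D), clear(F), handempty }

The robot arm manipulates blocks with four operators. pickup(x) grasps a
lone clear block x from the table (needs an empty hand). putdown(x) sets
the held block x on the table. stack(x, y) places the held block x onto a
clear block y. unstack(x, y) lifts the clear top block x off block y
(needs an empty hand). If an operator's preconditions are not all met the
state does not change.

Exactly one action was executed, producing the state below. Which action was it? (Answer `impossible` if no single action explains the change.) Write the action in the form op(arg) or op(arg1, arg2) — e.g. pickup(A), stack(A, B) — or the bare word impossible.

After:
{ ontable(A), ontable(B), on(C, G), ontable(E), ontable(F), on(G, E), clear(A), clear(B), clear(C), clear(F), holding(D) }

unstack(D, B)

target: towers=[A; B; E/G/C; F] holding=D
         pickup(F) → towers=[A; B/D; E/G/C] holding=F
     unstack(D, B) → towers=[A; B; E/G/C; F] holding=D  ← match
         pickup(A) → towers=[B/D; E/G/C; F] holding=A
     unstack(C, G) → towers=[A; B/D; E/G; F] holding=C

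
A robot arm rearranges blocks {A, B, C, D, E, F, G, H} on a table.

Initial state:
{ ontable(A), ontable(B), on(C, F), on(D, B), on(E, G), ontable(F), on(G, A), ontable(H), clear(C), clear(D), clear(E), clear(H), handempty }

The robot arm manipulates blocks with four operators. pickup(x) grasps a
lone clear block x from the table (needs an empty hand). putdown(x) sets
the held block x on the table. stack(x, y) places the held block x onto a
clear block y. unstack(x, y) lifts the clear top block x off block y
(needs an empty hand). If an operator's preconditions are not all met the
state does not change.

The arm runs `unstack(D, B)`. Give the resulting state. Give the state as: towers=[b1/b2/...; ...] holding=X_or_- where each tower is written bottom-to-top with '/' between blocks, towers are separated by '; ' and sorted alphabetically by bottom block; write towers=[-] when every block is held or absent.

before: towers=[A/G/E; B/D; F/C; H] holding=-
pre[unstack(D, B)]: on(D,B) ok, clear(D) ok, handempty ok
all met → apply unstack(D, B)
after:  towers=[A/G/E; B; F/C; H] holding=D

towers=[A/G/E; B; F/C; H] holding=D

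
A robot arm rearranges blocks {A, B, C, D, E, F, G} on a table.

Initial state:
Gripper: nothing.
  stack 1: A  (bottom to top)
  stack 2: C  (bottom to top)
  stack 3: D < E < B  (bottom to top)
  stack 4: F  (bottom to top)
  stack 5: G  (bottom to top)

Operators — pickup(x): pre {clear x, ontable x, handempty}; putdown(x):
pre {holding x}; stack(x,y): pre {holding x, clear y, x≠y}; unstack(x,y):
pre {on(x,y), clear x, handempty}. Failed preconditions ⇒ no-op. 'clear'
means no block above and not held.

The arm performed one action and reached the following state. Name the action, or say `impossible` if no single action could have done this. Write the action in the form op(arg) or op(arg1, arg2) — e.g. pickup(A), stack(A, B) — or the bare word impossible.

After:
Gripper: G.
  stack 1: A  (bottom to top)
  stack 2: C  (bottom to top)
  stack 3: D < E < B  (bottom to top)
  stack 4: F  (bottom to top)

target: towers=[A; C; D/E/B; F] holding=G
     unstack(B, E) → towers=[A; C; D/E; F; G] holding=B
         pickup(F) → towers=[A; C; D/E/B; G] holding=F
         pickup(G) → towers=[A; C; D/E/B; F] holding=G  ← match
         pickup(A) → towers=[C; D/E/B; F; G] holding=A
         pickup(C) → towers=[A; D/E/B; F; G] holding=C

pickup(G)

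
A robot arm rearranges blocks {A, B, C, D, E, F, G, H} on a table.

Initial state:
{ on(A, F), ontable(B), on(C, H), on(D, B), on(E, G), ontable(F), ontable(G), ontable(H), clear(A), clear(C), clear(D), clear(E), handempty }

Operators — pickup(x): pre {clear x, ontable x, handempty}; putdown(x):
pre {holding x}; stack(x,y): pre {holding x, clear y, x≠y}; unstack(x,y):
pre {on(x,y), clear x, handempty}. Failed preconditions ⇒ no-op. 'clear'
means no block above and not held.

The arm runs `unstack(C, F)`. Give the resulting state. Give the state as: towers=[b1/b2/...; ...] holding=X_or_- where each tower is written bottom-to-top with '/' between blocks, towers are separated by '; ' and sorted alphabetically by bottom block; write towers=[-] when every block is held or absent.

towers=[B/D; F/A; G/E; H/C] holding=-

before: towers=[B/D; F/A; G/E; H/C] holding=-
pre[unstack(C, F)]: on(C,F) fail, clear(C) ok, handempty ok
on(C,F) unmet → unstack(C, F) is a no-op
after:  towers=[B/D; F/A; G/E; H/C] holding=-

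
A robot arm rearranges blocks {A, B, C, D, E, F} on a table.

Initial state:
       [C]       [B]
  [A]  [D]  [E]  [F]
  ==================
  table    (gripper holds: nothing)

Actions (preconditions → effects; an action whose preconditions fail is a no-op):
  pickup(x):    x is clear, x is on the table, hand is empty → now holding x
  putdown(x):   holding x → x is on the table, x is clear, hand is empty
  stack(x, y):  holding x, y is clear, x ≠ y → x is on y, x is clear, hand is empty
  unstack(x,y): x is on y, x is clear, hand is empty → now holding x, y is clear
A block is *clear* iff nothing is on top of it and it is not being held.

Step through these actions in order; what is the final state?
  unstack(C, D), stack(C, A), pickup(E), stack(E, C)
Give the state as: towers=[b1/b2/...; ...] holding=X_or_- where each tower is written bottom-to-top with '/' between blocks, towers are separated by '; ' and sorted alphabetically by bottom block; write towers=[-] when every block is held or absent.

step 1 (unstack(C, D)): towers=[A; D; E; F/B] holding=C
step 2 (stack(C, A)): towers=[A/C; D; E; F/B] holding=-
step 3 (pickup(E)): towers=[A/C; D; F/B] holding=E
step 4 (stack(E, C)): towers=[A/C/E; D; F/B] holding=-

towers=[A/C/E; D; F/B] holding=-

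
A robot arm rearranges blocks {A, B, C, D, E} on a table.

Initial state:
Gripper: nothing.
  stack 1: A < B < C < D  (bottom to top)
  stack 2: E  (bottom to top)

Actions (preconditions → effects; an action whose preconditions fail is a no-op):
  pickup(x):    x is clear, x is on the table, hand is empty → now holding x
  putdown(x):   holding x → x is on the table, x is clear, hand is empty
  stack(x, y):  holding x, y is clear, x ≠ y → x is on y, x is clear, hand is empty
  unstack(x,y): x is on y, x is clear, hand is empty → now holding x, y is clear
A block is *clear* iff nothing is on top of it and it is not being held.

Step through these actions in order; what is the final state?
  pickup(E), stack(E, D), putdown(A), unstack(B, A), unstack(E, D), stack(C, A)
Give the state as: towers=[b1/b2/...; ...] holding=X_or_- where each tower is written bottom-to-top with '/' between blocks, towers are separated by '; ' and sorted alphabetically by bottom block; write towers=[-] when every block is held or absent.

step 1 (pickup(E)): towers=[A/B/C/D] holding=E
step 2 (stack(E, D)): towers=[A/B/C/D/E] holding=-
step 3 (putdown(A)) [no-op]: towers=[A/B/C/D/E] holding=-
step 4 (unstack(B, A)) [no-op]: towers=[A/B/C/D/E] holding=-
step 5 (unstack(E, D)): towers=[A/B/C/D] holding=E
step 6 (stack(C, A)) [no-op]: towers=[A/B/C/D] holding=E

towers=[A/B/C/D] holding=E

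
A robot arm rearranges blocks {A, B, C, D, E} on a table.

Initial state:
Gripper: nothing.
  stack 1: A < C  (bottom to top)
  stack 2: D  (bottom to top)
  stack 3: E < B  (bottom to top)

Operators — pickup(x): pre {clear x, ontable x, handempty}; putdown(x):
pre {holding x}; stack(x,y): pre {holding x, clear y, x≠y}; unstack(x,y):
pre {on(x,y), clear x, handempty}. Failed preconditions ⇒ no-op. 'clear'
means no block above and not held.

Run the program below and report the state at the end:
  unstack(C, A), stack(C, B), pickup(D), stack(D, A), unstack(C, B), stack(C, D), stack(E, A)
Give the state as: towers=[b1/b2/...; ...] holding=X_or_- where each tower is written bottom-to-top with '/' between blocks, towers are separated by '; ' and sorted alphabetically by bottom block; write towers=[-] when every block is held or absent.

step 1 (unstack(C, A)): towers=[A; D; E/B] holding=C
step 2 (stack(C, B)): towers=[A; D; E/B/C] holding=-
step 3 (pickup(D)): towers=[A; E/B/C] holding=D
step 4 (stack(D, A)): towers=[A/D; E/B/C] holding=-
step 5 (unstack(C, B)): towers=[A/D; E/B] holding=C
step 6 (stack(C, D)): towers=[A/D/C; E/B] holding=-
step 7 (stack(E, A)) [no-op]: towers=[A/D/C; E/B] holding=-

towers=[A/D/C; E/B] holding=-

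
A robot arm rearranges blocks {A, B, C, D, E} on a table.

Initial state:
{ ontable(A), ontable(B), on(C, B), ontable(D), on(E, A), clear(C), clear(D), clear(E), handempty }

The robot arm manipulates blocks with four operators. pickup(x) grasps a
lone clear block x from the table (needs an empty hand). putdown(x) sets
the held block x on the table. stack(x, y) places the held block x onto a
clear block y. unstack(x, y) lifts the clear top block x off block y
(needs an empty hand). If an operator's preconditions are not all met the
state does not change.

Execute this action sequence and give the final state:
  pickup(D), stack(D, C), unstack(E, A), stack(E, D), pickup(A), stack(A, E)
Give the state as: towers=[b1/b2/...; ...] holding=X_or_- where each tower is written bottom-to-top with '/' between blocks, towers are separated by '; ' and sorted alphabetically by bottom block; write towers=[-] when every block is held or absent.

step 1 (pickup(D)): towers=[A/E; B/C] holding=D
step 2 (stack(D, C)): towers=[A/E; B/C/D] holding=-
step 3 (unstack(E, A)): towers=[A; B/C/D] holding=E
step 4 (stack(E, D)): towers=[A; B/C/D/E] holding=-
step 5 (pickup(A)): towers=[B/C/D/E] holding=A
step 6 (stack(A, E)): towers=[B/C/D/E/A] holding=-

towers=[B/C/D/E/A] holding=-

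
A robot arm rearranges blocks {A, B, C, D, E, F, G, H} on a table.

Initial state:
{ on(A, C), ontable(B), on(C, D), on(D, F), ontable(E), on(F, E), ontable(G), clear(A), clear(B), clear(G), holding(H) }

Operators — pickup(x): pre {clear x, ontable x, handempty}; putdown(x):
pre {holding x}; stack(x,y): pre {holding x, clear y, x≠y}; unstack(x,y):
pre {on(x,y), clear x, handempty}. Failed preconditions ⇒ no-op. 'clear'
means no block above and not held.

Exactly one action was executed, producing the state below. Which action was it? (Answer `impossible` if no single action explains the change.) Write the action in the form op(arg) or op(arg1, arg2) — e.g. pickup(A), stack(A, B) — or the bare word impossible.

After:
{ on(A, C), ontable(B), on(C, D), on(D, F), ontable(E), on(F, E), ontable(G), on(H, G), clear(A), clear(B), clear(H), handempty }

target: towers=[B; E/F/D/C/A; G/H] holding=-
        putdown(H) → towers=[B; E/F/D/C/A; G; H] holding=-
       stack(H, G) → towers=[B; E/F/D/C/A; G/H] holding=-  ← match
       stack(H, A) → towers=[B; E/F/D/C/A/H; G] holding=-
       stack(H, B) → towers=[B/H; E/F/D/C/A; G] holding=-

stack(H, G)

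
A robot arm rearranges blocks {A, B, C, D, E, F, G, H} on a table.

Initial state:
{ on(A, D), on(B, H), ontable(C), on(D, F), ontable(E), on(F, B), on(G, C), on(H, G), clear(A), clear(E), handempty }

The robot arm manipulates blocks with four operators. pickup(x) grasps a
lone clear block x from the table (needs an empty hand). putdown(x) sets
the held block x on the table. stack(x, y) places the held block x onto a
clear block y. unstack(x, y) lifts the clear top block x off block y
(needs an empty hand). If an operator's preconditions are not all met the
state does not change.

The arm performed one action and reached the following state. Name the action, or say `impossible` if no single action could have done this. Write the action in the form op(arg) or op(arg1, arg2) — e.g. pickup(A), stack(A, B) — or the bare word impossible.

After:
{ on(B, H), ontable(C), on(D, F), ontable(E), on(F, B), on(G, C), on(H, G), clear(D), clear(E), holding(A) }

target: towers=[C/G/H/B/F/D; E] holding=A
     unstack(A, D) → towers=[C/G/H/B/F/D; E] holding=A  ← match
         pickup(E) → towers=[C/G/H/B/F/D/A] holding=E

unstack(A, D)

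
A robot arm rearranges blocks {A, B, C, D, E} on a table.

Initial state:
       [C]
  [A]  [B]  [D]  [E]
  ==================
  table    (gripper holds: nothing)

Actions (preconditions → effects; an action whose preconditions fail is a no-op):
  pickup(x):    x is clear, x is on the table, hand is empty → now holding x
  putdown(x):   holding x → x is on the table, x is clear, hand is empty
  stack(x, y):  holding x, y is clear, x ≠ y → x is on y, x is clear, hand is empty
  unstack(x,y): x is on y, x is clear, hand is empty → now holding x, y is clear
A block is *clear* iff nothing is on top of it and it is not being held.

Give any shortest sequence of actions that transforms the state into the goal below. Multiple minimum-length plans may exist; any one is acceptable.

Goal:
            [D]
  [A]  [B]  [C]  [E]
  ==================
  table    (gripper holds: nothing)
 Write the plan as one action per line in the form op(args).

unstack(C, B)
putdown(C)
pickup(D)
stack(D, C)

step 1 (unstack(C, B)): towers=[A; B; D; E] holding=C
step 2 (putdown(C)): towers=[A; B; C; D; E] holding=-
step 3 (pickup(D)): towers=[A; B; C; E] holding=D
step 4 (stack(D, C)): towers=[A; B; C/D; E] holding=-
goal check: towers=[A; B; C/D; E] holding=- — reached (length 4, optimal by BFS)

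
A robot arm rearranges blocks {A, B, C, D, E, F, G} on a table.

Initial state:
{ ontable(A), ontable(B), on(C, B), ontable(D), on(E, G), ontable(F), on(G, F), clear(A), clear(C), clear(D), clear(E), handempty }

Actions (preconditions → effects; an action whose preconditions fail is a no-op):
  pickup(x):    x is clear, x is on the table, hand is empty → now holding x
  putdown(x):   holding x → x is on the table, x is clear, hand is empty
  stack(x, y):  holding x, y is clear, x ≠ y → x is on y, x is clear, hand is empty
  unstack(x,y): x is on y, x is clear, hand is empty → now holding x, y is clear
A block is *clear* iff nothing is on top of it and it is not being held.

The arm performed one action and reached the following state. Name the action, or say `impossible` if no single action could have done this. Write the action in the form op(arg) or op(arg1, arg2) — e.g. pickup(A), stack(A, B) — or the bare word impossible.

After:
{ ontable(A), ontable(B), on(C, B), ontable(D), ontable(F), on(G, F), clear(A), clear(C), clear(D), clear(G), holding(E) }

unstack(E, G)

target: towers=[A; B/C; D; F/G] holding=E
         pickup(D) → towers=[A; B/C; F/G/E] holding=D
         pickup(A) → towers=[B/C; D; F/G/E] holding=A
     unstack(E, G) → towers=[A; B/C; D; F/G] holding=E  ← match
     unstack(C, B) → towers=[A; B; D; F/G/E] holding=C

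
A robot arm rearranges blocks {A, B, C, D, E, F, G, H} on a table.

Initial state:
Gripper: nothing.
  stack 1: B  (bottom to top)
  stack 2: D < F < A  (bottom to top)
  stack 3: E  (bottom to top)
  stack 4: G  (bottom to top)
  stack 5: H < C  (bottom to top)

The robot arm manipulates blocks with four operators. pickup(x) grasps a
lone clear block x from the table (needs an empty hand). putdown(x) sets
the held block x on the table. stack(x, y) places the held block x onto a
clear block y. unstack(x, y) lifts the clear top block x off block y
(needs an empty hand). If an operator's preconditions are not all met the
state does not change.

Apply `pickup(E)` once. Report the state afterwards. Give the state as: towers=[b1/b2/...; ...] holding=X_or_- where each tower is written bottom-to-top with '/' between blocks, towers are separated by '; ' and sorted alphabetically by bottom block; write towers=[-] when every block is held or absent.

before: towers=[B; D/F/A; E; G; H/C] holding=-
pre[pickup(E)]: clear(E) yes, ontable(E) yes, handempty yes
all met → apply pickup(E)
after:  towers=[B; D/F/A; G; H/C] holding=E

towers=[B; D/F/A; G; H/C] holding=E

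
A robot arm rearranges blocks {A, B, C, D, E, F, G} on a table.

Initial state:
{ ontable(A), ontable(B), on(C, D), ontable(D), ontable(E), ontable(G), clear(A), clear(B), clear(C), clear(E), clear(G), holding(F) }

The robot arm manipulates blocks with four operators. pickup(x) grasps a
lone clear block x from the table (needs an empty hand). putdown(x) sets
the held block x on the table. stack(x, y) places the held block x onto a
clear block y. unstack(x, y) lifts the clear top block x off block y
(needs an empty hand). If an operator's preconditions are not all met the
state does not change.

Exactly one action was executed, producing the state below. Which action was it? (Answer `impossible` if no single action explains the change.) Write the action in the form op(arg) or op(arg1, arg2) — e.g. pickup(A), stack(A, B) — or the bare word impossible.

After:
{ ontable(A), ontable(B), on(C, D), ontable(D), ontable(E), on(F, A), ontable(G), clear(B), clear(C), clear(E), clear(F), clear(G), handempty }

target: towers=[A/F; B; D/C; E; G] holding=-
        putdown(F) → towers=[A; B; D/C; E; F; G] holding=-
       stack(F, B) → towers=[A; B/F; D/C; E; G] holding=-
       stack(F, G) → towers=[A; B; D/C; E; G/F] holding=-
       stack(F, A) → towers=[A/F; B; D/C; E; G] holding=-  ← match
       stack(F, E) → towers=[A; B; D/C; E/F; G] holding=-
       stack(F, C) → towers=[A; B; D/C/F; E; G] holding=-

stack(F, A)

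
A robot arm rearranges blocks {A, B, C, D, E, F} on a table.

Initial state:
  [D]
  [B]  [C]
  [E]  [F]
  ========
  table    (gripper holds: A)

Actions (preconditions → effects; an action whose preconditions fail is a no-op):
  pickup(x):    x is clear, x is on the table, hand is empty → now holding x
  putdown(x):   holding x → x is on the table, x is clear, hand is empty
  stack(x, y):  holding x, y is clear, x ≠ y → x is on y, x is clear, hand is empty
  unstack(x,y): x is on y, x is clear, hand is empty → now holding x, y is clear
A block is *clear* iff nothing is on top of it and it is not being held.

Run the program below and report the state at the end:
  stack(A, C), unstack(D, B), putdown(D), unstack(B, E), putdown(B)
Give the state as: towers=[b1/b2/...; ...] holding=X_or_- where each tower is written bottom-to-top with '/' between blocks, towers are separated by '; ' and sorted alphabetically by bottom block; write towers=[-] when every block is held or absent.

step 1 (stack(A, C)): towers=[E/B/D; F/C/A] holding=-
step 2 (unstack(D, B)): towers=[E/B; F/C/A] holding=D
step 3 (putdown(D)): towers=[D; E/B; F/C/A] holding=-
step 4 (unstack(B, E)): towers=[D; E; F/C/A] holding=B
step 5 (putdown(B)): towers=[B; D; E; F/C/A] holding=-

towers=[B; D; E; F/C/A] holding=-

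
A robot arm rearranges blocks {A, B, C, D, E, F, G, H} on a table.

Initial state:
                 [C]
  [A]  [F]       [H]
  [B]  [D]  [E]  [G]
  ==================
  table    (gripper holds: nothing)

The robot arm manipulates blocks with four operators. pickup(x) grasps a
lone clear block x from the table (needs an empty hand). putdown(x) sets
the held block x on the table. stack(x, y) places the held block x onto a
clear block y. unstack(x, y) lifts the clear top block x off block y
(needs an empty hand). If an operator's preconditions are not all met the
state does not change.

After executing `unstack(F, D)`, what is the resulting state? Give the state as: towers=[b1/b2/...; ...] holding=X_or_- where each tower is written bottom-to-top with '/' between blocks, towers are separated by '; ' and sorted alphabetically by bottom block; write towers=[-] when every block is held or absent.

towers=[B/A; D; E; G/H/C] holding=F

before: towers=[B/A; D/F; E; G/H/C] holding=-
pre[unstack(F, D)]: on(F,D) ok, clear(F) ok, handempty ok
all met → apply unstack(F, D)
after:  towers=[B/A; D; E; G/H/C] holding=F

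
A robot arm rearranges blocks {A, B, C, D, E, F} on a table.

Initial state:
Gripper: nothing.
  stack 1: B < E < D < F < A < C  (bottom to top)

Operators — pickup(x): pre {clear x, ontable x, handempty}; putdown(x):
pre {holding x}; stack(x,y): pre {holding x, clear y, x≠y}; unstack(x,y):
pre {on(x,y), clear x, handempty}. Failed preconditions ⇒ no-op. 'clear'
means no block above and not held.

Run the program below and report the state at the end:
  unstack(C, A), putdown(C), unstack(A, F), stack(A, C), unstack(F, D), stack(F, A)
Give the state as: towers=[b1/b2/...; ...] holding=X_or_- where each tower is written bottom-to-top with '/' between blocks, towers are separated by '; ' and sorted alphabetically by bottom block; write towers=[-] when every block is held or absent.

towers=[B/E/D; C/A/F] holding=-

step 1 (unstack(C, A)): towers=[B/E/D/F/A] holding=C
step 2 (putdown(C)): towers=[B/E/D/F/A; C] holding=-
step 3 (unstack(A, F)): towers=[B/E/D/F; C] holding=A
step 4 (stack(A, C)): towers=[B/E/D/F; C/A] holding=-
step 5 (unstack(F, D)): towers=[B/E/D; C/A] holding=F
step 6 (stack(F, A)): towers=[B/E/D; C/A/F] holding=-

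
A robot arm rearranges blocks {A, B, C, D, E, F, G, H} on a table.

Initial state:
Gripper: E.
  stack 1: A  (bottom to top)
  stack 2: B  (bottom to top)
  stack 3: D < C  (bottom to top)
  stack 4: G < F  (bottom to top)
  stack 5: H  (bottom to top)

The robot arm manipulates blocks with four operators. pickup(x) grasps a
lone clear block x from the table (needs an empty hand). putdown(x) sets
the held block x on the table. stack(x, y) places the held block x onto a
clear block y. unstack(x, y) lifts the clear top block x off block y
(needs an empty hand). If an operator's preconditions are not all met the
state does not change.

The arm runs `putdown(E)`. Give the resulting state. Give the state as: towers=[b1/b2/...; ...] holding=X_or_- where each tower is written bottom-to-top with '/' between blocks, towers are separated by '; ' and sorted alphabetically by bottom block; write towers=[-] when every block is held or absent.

before: towers=[A; B; D/C; G/F; H] holding=E
pre[putdown(E)]: holding(E) yes
all met → apply putdown(E)
after:  towers=[A; B; D/C; E; G/F; H] holding=-

towers=[A; B; D/C; E; G/F; H] holding=-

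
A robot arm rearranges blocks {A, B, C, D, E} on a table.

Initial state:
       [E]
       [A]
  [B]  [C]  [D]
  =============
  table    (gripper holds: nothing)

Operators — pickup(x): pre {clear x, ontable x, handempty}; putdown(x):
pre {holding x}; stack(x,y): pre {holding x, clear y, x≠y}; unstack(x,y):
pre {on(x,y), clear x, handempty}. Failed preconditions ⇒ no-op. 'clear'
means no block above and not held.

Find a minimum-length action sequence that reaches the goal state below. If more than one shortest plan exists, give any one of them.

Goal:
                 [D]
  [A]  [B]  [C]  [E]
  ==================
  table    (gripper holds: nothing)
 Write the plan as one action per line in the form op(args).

unstack(E, A)
putdown(E)
pickup(D)
stack(D, E)
unstack(A, C)
putdown(A)

step 1 (unstack(E, A)): towers=[B; C/A; D] holding=E
step 2 (putdown(E)): towers=[B; C/A; D; E] holding=-
step 3 (pickup(D)): towers=[B; C/A; E] holding=D
step 4 (stack(D, E)): towers=[B; C/A; E/D] holding=-
step 5 (unstack(A, C)): towers=[B; C; E/D] holding=A
step 6 (putdown(A)): towers=[A; B; C; E/D] holding=-
goal check: towers=[A; B; C; E/D] holding=- — reached (length 6, optimal by BFS)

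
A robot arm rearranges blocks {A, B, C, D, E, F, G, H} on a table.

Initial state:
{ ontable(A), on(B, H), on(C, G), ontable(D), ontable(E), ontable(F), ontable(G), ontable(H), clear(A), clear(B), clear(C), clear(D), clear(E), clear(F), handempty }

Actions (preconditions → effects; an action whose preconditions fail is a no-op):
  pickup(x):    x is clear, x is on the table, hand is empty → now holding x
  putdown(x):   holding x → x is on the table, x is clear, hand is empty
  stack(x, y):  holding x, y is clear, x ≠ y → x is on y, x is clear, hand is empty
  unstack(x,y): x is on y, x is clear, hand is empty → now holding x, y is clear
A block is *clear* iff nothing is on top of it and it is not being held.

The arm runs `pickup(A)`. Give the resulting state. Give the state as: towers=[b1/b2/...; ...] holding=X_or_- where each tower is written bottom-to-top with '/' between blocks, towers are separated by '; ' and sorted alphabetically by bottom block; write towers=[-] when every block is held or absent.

towers=[D; E; F; G/C; H/B] holding=A

before: towers=[A; D; E; F; G/C; H/B] holding=-
pre[pickup(A)]: clear(A) yes, ontable(A) yes, handempty yes
all met → apply pickup(A)
after:  towers=[D; E; F; G/C; H/B] holding=A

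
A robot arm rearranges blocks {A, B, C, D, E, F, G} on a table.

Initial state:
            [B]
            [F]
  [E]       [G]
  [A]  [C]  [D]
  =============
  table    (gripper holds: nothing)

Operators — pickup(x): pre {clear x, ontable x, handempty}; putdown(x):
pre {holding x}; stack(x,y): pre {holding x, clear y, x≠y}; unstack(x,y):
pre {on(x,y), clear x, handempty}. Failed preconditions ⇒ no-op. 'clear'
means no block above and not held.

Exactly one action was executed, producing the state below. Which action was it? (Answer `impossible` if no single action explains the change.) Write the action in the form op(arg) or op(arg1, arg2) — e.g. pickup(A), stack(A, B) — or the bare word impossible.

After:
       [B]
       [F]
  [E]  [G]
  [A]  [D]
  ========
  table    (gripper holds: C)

target: towers=[A/E; D/G/F/B] holding=C
     unstack(B, F) → towers=[A/E; C; D/G/F] holding=B
     unstack(E, A) → towers=[A; C; D/G/F/B] holding=E
         pickup(C) → towers=[A/E; D/G/F/B] holding=C  ← match

pickup(C)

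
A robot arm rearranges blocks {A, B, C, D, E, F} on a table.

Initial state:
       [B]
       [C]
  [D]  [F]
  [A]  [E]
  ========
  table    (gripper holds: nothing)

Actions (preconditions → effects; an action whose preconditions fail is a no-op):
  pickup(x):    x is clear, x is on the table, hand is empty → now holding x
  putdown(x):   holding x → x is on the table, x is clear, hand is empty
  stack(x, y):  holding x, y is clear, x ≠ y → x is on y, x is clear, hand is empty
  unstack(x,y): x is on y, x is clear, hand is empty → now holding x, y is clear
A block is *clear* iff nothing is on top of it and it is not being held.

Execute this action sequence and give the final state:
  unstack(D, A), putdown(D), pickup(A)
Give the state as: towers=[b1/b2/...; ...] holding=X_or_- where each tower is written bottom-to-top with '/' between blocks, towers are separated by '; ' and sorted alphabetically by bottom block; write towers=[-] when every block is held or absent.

towers=[D; E/F/C/B] holding=A

step 1 (unstack(D, A)): towers=[A; E/F/C/B] holding=D
step 2 (putdown(D)): towers=[A; D; E/F/C/B] holding=-
step 3 (pickup(A)): towers=[D; E/F/C/B] holding=A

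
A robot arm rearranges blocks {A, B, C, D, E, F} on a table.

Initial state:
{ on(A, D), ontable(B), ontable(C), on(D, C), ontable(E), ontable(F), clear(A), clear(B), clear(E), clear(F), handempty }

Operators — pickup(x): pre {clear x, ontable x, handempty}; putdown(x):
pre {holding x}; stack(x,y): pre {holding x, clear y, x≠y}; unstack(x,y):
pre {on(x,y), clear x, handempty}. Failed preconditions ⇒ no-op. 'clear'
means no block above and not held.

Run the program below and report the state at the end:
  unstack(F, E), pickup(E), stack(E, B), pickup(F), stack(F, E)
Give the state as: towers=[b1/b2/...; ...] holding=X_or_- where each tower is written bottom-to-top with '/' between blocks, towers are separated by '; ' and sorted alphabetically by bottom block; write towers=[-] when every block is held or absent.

step 1 (unstack(F, E)) [no-op]: towers=[B; C/D/A; E; F] holding=-
step 2 (pickup(E)): towers=[B; C/D/A; F] holding=E
step 3 (stack(E, B)): towers=[B/E; C/D/A; F] holding=-
step 4 (pickup(F)): towers=[B/E; C/D/A] holding=F
step 5 (stack(F, E)): towers=[B/E/F; C/D/A] holding=-

towers=[B/E/F; C/D/A] holding=-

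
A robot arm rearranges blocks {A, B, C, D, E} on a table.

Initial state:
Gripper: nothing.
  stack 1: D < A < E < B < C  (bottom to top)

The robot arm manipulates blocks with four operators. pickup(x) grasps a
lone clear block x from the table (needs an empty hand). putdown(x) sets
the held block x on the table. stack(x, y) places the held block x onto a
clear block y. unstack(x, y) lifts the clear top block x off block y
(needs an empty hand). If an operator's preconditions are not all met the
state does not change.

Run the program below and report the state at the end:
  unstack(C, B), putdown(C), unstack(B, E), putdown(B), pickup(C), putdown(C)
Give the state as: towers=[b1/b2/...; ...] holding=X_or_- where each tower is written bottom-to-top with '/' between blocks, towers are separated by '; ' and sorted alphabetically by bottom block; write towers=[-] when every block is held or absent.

towers=[B; C; D/A/E] holding=-

step 1 (unstack(C, B)): towers=[D/A/E/B] holding=C
step 2 (putdown(C)): towers=[C; D/A/E/B] holding=-
step 3 (unstack(B, E)): towers=[C; D/A/E] holding=B
step 4 (putdown(B)): towers=[B; C; D/A/E] holding=-
step 5 (pickup(C)): towers=[B; D/A/E] holding=C
step 6 (putdown(C)): towers=[B; C; D/A/E] holding=-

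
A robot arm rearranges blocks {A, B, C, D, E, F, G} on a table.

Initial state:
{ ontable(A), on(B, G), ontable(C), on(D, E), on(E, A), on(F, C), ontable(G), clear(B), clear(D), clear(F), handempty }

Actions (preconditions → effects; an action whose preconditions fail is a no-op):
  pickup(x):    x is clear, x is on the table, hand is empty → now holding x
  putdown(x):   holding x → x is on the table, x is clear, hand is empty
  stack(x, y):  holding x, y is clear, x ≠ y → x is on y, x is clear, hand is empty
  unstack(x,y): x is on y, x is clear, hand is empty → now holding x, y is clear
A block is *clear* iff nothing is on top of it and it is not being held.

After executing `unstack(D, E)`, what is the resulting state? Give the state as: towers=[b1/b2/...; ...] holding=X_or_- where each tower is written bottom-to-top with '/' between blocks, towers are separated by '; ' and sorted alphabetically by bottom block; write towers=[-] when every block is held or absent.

before: towers=[A/E/D; C/F; G/B] holding=-
pre[unstack(D, E)]: on(D,E) ok, clear(D) ok, handempty ok
all met → apply unstack(D, E)
after:  towers=[A/E; C/F; G/B] holding=D

towers=[A/E; C/F; G/B] holding=D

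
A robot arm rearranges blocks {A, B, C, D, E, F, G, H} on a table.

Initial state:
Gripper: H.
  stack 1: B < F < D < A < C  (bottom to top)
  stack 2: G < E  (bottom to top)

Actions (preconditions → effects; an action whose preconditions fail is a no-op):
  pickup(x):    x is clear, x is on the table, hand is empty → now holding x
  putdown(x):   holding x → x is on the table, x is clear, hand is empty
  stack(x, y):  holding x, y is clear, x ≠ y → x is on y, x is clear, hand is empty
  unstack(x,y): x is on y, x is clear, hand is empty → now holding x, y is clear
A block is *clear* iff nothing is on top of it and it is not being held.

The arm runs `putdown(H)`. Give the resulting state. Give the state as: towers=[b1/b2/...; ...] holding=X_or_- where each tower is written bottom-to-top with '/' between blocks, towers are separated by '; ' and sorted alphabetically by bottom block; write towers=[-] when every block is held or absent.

before: towers=[B/F/D/A/C; G/E] holding=H
pre[putdown(H)]: holding(H) ok
all met → apply putdown(H)
after:  towers=[B/F/D/A/C; G/E; H] holding=-

towers=[B/F/D/A/C; G/E; H] holding=-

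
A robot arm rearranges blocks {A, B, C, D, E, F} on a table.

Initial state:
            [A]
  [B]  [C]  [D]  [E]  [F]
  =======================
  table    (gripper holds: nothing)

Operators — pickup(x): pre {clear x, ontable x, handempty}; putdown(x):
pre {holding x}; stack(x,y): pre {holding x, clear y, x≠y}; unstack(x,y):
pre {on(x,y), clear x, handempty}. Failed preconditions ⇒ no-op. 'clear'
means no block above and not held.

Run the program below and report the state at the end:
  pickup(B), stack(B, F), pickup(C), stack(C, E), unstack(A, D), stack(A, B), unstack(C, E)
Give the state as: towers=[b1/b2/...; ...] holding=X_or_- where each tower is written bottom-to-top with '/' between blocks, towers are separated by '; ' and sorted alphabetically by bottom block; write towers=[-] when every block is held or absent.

step 1 (pickup(B)): towers=[C; D/A; E; F] holding=B
step 2 (stack(B, F)): towers=[C; D/A; E; F/B] holding=-
step 3 (pickup(C)): towers=[D/A; E; F/B] holding=C
step 4 (stack(C, E)): towers=[D/A; E/C; F/B] holding=-
step 5 (unstack(A, D)): towers=[D; E/C; F/B] holding=A
step 6 (stack(A, B)): towers=[D; E/C; F/B/A] holding=-
step 7 (unstack(C, E)): towers=[D; E; F/B/A] holding=C

towers=[D; E; F/B/A] holding=C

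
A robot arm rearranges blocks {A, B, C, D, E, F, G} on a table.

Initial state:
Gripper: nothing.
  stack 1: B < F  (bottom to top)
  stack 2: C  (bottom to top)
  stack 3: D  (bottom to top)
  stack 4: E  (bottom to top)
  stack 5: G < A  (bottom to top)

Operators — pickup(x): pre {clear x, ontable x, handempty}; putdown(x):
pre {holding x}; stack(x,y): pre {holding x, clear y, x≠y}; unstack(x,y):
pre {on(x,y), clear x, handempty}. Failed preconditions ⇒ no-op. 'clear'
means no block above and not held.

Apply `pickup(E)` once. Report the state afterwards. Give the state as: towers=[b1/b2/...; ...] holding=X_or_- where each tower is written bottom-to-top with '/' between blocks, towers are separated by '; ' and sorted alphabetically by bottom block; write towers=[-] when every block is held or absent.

towers=[B/F; C; D; G/A] holding=E

before: towers=[B/F; C; D; E; G/A] holding=-
pre[pickup(E)]: clear(E) ok, ontable(E) ok, handempty ok
all met → apply pickup(E)
after:  towers=[B/F; C; D; G/A] holding=E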